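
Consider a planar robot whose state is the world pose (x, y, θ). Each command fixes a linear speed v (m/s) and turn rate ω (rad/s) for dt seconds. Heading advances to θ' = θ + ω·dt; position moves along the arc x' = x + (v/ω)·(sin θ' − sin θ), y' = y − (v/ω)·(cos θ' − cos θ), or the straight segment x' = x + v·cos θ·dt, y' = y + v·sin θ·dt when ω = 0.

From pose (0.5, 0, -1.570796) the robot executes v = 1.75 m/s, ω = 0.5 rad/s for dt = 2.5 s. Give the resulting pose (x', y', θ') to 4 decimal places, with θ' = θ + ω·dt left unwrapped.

(2.8964, -3.3214, -0.3208)

θ' = -1.5708 + 0.5·2.5 = -0.3208
R = v/ω = 1.75/0.5 = 3.5000
x' = 0.5 + 3.5000·(sin -0.3208 − sin -1.5708) = 2.8964
y' = 0 − 3.5000·(cos -0.3208 − cos -1.5708) = -3.3214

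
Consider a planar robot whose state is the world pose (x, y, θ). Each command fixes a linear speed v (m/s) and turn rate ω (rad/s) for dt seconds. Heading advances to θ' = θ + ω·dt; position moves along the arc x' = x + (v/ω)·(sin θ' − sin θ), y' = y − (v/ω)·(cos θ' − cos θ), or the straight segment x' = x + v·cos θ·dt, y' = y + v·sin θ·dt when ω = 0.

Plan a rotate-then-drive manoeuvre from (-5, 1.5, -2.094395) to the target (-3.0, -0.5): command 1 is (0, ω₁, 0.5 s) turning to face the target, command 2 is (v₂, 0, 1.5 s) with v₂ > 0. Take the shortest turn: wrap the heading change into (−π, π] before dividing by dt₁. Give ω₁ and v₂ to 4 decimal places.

heading to target = atan2(-0.5−1.5, -3−-5) = -0.7854
Δθ = wrap(-0.7854 − -2.0944) = 1.3090; ω₁ = Δθ/dt₁ = 2.6180
distance = √((-3−-5)² + (-0.5−1.5)²) = 2.8284; v₂ = distance/dt₂ = 1.8856

ω₁ = 2.6180, v₂ = 1.8856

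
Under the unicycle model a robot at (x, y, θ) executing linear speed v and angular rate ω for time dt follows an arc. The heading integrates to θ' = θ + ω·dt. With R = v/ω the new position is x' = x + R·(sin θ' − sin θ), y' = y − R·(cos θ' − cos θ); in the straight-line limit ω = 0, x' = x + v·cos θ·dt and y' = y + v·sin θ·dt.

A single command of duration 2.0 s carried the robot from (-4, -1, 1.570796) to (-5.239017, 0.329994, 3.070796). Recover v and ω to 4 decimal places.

Δθ = 3.070796 − 1.570796 = 1.500000
ω = Δθ/dt = 1.500000/2.0 = 0.7500
R = −Δy/(cos θ' − cos θ) = 1.3333
v = R·ω = 1.3333·0.7500 = 1.0000

v = 1.0000, ω = 0.7500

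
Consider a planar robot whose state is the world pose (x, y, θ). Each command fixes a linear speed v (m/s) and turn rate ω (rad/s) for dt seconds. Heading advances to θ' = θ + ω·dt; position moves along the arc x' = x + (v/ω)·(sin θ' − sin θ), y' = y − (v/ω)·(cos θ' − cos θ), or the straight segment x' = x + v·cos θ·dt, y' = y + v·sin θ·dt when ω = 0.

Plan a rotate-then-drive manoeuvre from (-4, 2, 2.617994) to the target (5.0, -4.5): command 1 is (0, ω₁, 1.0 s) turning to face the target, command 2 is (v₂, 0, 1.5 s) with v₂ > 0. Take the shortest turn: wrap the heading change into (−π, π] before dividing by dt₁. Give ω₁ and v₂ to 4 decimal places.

heading to target = atan2(-4.5−2, 5−-4) = -0.6255
Δθ = wrap(-0.6255 − 2.6180) = 3.0397; ω₁ = Δθ/dt₁ = 3.0397
distance = √((5−-4)² + (-4.5−2)²) = 11.1018; v₂ = distance/dt₂ = 7.4012

ω₁ = 3.0397, v₂ = 7.4012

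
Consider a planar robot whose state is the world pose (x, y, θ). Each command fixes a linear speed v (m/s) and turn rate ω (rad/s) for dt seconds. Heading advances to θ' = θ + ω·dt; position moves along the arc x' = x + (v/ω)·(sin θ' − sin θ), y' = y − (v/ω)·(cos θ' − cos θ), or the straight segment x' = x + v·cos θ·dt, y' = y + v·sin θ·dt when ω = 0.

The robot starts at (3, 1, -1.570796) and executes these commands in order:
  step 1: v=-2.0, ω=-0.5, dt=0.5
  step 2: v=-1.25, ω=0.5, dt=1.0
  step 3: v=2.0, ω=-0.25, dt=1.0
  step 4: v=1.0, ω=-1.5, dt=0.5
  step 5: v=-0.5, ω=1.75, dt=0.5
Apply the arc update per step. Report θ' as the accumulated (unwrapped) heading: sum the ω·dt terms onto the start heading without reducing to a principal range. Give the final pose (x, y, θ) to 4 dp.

step 1: θ'=-1.8208 (R=4.0000) → pose (3.1243, 1.9896, -1.8208)
step 2: θ'=-1.3208 (R=-2.5000) → pose (3.1243, 3.2266, -1.3208)
step 3: θ'=-1.5708 (R=-8.0000) → pose (3.3731, 1.2474, -1.5708)
step 4: θ'=-2.3208 (R=-0.6667) → pose (3.1942, 0.7930, -2.3208)
step 5: θ'=-1.4458 (R=-0.2857) → pose (3.2686, 1.0234, -1.4458)

(3.2686, 1.0234, -1.4458)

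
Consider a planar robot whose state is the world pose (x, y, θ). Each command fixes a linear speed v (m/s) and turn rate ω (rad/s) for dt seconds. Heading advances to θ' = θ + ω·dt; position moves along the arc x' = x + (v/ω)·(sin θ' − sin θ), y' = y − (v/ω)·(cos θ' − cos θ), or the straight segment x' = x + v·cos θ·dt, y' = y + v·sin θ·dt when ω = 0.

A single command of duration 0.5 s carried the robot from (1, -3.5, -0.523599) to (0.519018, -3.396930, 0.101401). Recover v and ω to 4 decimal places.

v = -1.0000, ω = 1.2500

Δθ = 0.101401 − -0.523599 = 0.625000
ω = Δθ/dt = 0.625000/0.5 = 1.2500
R = Δx/(sin θ' − sin θ) = -0.8000
v = R·ω = -0.8000·1.2500 = -1.0000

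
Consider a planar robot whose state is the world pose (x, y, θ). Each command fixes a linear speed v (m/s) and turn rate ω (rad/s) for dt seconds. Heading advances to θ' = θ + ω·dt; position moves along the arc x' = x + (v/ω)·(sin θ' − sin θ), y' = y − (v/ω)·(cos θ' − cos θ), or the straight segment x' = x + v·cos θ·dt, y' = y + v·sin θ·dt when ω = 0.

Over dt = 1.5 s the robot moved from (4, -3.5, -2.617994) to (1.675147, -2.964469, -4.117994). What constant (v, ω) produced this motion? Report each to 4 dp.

v = 1.7500, ω = -1.0000

Δθ = -4.117994 − -2.617994 = -1.500000
ω = Δθ/dt = -1.500000/1.5 = -1.0000
R = Δx/(sin θ' − sin θ) = -1.7500
v = R·ω = -1.7500·-1.0000 = 1.7500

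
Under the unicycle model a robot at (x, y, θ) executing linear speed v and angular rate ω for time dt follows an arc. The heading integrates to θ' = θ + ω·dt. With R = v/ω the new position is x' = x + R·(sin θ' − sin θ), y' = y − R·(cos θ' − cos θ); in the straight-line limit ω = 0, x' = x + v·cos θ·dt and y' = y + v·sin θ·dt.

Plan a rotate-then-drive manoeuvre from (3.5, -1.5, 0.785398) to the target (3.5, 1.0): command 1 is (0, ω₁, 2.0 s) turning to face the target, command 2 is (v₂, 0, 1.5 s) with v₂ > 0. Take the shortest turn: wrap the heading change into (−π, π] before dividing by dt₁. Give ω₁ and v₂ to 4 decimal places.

heading to target = atan2(1−-1.5, 3.5−3.5) = 1.5708
Δθ = wrap(1.5708 − 0.7854) = 0.7854; ω₁ = Δθ/dt₁ = 0.3927
distance = √((3.5−3.5)² + (1−-1.5)²) = 2.5000; v₂ = distance/dt₂ = 1.6667

ω₁ = 0.3927, v₂ = 1.6667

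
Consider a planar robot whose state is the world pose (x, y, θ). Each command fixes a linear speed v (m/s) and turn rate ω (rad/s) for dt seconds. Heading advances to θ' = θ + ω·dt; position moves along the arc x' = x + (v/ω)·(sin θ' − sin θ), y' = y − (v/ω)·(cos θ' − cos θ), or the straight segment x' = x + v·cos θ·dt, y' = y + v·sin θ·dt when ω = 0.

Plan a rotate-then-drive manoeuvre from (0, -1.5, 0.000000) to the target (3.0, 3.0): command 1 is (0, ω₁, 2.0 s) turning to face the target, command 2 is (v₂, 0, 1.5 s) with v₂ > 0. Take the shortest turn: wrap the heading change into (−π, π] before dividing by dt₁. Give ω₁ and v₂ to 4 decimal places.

heading to target = atan2(3−-1.5, 3−0) = 0.9828
Δθ = wrap(0.9828 − 0.0000) = 0.9828; ω₁ = Δθ/dt₁ = 0.4914
distance = √((3−0)² + (3−-1.5)²) = 5.4083; v₂ = distance/dt₂ = 3.6056

ω₁ = 0.4914, v₂ = 3.6056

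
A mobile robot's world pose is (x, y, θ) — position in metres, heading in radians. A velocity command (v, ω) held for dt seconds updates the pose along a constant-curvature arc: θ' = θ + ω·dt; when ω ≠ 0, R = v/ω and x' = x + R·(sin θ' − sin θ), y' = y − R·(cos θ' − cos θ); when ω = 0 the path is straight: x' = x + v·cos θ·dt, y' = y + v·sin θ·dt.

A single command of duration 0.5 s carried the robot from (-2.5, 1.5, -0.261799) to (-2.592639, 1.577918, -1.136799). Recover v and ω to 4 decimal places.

Δθ = -1.136799 − -0.261799 = -0.875000
ω = Δθ/dt = -0.875000/0.5 = -1.7500
R = Δx/(sin θ' − sin θ) = 0.1429
v = R·ω = 0.1429·-1.7500 = -0.2500

v = -0.2500, ω = -1.7500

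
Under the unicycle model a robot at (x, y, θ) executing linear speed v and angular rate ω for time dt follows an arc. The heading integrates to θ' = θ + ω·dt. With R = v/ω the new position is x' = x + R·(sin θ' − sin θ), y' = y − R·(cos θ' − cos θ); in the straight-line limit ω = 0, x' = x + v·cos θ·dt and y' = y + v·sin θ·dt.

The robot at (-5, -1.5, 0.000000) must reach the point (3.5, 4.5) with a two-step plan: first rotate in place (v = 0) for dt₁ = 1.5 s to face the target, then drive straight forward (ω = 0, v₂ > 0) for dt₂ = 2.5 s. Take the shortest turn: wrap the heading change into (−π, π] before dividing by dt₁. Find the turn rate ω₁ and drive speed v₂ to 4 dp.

ω₁ = 0.4098, v₂ = 4.1617

heading to target = atan2(4.5−-1.5, 3.5−-5) = 0.6147
Δθ = wrap(0.6147 − 0.0000) = 0.6147; ω₁ = Δθ/dt₁ = 0.4098
distance = √((3.5−-5)² + (4.5−-1.5)²) = 10.4043; v₂ = distance/dt₂ = 4.1617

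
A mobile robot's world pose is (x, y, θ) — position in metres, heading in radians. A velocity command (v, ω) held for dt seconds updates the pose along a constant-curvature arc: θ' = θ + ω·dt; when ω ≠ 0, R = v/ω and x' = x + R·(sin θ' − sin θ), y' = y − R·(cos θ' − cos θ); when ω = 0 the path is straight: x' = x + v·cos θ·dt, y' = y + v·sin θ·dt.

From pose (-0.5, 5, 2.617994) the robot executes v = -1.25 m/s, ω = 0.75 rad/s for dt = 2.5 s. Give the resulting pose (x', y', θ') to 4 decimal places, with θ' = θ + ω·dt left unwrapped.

(1.9600, 6.0806, 4.4930)

θ' = 2.6180 + 0.75·2.5 = 4.4930
R = v/ω = -1.25/0.75 = -1.6667
x' = -0.5 + -1.6667·(sin 4.4930 − sin 2.6180) = 1.9600
y' = 5 − -1.6667·(cos 4.4930 − cos 2.6180) = 6.0806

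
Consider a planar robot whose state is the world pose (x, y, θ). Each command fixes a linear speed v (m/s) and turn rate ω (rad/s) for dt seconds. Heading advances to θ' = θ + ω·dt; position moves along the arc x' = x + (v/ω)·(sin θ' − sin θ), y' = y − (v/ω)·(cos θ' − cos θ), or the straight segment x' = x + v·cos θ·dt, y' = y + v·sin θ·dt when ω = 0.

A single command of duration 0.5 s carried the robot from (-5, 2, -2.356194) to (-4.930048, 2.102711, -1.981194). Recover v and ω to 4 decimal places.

v = -0.2500, ω = 0.7500

Δθ = -1.981194 − -2.356194 = 0.375000
ω = Δθ/dt = 0.375000/0.5 = 0.7500
R = −Δy/(cos θ' − cos θ) = -0.3333
v = R·ω = -0.3333·0.7500 = -0.2500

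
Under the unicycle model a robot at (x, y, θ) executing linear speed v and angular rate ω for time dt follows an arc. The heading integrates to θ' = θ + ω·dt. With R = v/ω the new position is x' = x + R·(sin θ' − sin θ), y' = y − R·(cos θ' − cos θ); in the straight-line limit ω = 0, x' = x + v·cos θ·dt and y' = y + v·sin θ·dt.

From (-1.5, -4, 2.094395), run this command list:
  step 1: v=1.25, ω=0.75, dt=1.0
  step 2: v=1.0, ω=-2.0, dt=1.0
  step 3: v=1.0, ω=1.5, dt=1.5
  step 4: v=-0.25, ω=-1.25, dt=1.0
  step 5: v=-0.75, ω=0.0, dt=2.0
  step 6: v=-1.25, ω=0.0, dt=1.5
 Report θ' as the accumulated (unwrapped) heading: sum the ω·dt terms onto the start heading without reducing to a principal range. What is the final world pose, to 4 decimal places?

(-2.0546, -4.7160, 1.8444)

step 1: θ'=2.8444 (R=1.6667) → pose (-2.4553, -3.2397, 2.8444)
step 2: θ'=0.8444 (R=-0.5000) → pose (-2.6827, -2.4296, 0.8444)
step 3: θ'=3.0944 (R=0.6667) → pose (-3.1496, -1.3208, 3.0944)
step 4: θ'=1.8444 (R=0.2000) → pose (-2.9665, -1.4666, 1.8444)
step 5: θ'=1.8444 (straight) → pose (-2.5612, -2.9108, 1.8444)
step 6: θ'=1.8444 (straight) → pose (-2.0546, -4.7160, 1.8444)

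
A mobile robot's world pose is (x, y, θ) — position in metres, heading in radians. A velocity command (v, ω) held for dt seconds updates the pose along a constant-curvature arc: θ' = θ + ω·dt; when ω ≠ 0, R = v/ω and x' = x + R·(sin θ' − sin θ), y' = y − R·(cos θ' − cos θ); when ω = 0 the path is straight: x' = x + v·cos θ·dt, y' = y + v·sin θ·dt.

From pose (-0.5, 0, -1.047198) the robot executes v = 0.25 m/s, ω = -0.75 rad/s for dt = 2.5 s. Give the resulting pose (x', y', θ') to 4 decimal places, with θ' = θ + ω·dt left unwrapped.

θ' = -1.0472 + -0.75·2.5 = -2.9222
R = v/ω = 0.25/-0.75 = -0.3333
x' = -0.5 + -0.3333·(sin -2.9222 − sin -1.0472) = -0.7161
y' = 0 − -0.3333·(cos -2.9222 − cos -1.0472) = -0.4920

(-0.7161, -0.4920, -2.9222)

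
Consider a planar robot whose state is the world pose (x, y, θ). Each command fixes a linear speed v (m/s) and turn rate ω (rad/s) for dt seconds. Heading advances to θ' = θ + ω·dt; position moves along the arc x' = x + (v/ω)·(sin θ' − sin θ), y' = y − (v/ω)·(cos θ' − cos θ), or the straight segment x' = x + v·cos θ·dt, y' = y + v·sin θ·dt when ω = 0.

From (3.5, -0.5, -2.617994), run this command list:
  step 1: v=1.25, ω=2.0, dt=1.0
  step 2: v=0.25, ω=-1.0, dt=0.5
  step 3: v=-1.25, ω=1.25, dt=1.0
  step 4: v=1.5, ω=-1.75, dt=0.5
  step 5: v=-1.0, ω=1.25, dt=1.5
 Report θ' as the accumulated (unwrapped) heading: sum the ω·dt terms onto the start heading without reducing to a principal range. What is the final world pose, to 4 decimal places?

step 1: θ'=-0.6180 (R=0.6250) → pose (3.4504, -1.5507, -0.6180)
step 2: θ'=-1.1180 (R=-0.2500) → pose (3.5303, -1.6451, -1.1180)
step 3: θ'=0.1320 (R=-1.0000) → pose (2.4995, -1.0912, 0.1320)
step 4: θ'=-0.7430 (R=-0.8571) → pose (3.1922, -1.3097, -0.7430)
step 5: θ'=1.1320 (R=-0.8000) → pose (1.9267, -1.5590, 1.1320)

(1.9267, -1.5590, 1.1320)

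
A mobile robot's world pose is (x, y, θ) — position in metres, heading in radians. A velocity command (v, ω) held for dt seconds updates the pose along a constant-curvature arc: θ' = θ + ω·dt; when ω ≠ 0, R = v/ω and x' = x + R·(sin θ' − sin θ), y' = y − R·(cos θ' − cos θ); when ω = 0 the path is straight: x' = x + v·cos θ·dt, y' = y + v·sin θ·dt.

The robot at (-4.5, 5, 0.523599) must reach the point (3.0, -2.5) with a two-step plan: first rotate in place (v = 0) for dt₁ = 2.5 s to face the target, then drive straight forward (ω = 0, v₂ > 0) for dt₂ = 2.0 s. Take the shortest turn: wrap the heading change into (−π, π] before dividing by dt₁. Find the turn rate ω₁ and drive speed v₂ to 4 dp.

ω₁ = -0.5236, v₂ = 5.3033

heading to target = atan2(-2.5−5, 3−-4.5) = -0.7854
Δθ = wrap(-0.7854 − 0.5236) = -1.3090; ω₁ = Δθ/dt₁ = -0.5236
distance = √((3−-4.5)² + (-2.5−5)²) = 10.6066; v₂ = distance/dt₂ = 5.3033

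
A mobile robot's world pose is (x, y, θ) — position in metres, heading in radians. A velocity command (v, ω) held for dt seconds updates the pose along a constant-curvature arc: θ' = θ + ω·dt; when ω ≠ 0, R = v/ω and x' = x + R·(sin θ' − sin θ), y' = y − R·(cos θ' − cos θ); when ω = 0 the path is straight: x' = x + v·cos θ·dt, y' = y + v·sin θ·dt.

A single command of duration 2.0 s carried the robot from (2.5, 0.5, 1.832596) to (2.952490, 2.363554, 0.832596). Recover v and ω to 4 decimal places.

v = 1.0000, ω = -0.5000

Δθ = 0.832596 − 1.832596 = -1.000000
ω = Δθ/dt = -1.000000/2.0 = -0.5000
R = −Δy/(cos θ' − cos θ) = -2.0000
v = R·ω = -2.0000·-0.5000 = 1.0000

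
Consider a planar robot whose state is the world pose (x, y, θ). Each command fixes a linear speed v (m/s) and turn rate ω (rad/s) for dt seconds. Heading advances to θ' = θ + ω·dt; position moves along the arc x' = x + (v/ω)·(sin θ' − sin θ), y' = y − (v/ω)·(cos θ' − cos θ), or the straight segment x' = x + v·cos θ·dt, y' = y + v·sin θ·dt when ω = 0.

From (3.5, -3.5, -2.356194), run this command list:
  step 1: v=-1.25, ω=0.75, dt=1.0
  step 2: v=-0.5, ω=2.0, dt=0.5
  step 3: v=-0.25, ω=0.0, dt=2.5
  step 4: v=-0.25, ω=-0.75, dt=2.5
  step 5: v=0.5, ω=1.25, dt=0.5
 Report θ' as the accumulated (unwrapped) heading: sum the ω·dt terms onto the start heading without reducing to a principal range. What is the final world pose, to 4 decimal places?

(3.2131, -1.4762, -1.8562)

step 1: θ'=-1.6062 (R=-1.6667) → pose (3.9871, -2.3805, -1.6062)
step 2: θ'=-0.6062 (R=-0.2500) → pose (3.8797, -2.1662, -0.6062)
step 3: θ'=-0.6062 (straight) → pose (3.3661, -1.8101, -0.6062)
step 4: θ'=-2.4812 (R=0.3333) → pose (3.3515, -1.2729, -2.4812)
step 5: θ'=-1.8562 (R=0.4000) → pose (3.2131, -1.4762, -1.8562)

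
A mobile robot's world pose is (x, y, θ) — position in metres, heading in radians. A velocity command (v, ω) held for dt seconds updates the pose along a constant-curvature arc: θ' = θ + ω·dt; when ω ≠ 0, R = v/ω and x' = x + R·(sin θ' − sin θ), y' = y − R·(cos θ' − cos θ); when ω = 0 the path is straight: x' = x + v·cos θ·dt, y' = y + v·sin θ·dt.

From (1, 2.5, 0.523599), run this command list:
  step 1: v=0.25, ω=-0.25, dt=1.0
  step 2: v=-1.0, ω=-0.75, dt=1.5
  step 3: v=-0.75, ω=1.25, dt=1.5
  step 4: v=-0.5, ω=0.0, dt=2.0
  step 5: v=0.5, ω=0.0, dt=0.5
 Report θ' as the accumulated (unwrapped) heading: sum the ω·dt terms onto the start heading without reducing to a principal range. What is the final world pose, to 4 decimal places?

(-1.4873, 2.2783, 1.0236)

step 1: θ'=0.2736 (R=-1.0000) → pose (1.2298, 2.5968, 0.2736)
step 2: θ'=-0.8514 (R=1.3333) → pose (-0.1334, 3.0019, -0.8514)
step 3: θ'=1.0236 (R=-0.6000) → pose (-1.0971, 2.9188, 1.0236)
step 4: θ'=1.0236 (straight) → pose (-1.6174, 2.0648, 1.0236)
step 5: θ'=1.0236 (straight) → pose (-1.4873, 2.2783, 1.0236)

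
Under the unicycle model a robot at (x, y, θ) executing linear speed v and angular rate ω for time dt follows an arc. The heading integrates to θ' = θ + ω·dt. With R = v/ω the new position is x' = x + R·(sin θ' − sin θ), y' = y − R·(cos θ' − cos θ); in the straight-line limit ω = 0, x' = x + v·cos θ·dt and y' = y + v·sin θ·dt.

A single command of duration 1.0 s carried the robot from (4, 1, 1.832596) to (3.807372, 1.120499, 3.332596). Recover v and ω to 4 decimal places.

Δθ = 3.332596 − 1.832596 = 1.500000
ω = Δθ/dt = 1.500000/1.0 = 1.5000
R = Δx/(sin θ' − sin θ) = 0.1667
v = R·ω = 0.1667·1.5000 = 0.2500

v = 0.2500, ω = 1.5000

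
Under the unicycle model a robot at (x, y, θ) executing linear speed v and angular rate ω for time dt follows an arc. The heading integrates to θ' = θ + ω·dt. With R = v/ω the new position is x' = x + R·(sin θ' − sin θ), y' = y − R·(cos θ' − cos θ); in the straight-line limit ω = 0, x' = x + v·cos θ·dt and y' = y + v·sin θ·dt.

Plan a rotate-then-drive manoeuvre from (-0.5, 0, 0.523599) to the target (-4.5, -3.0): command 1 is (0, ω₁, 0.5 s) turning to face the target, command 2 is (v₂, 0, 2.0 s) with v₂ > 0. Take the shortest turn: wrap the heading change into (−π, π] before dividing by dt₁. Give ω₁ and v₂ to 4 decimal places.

heading to target = atan2(-3−0, -4.5−-0.5) = -2.4981
Δθ = wrap(-2.4981 − 0.5236) = -3.0217; ω₁ = Δθ/dt₁ = -6.0434
distance = √((-4.5−-0.5)² + (-3−0)²) = 5.0000; v₂ = distance/dt₂ = 2.5000

ω₁ = -6.0434, v₂ = 2.5000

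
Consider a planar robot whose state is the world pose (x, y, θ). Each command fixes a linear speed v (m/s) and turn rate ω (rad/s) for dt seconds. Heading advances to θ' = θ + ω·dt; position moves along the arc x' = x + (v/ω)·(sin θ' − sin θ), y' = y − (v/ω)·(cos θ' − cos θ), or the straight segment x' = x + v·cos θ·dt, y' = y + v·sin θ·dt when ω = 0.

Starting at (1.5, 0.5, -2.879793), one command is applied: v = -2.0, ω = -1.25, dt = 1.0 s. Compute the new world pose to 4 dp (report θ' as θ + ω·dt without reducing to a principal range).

θ' = -2.8798 + -1.25·1.0 = -4.1298
R = v/ω = -2.0/-1.25 = 1.6000
x' = 1.5 + 1.6000·(sin -4.1298 − sin -2.8798) = 3.2502
y' = 0.5 − 1.6000·(cos -4.1298 − cos -2.8798) = -0.1652

(3.2502, -0.1652, -4.1298)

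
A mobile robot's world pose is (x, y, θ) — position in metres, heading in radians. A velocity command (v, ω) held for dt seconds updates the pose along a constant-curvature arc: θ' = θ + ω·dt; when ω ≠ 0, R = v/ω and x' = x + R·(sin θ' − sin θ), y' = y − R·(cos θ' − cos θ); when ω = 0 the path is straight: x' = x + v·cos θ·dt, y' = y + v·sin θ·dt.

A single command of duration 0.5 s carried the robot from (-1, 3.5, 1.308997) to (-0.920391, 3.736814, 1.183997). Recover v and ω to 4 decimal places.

v = 0.5000, ω = -0.2500

Δθ = 1.183997 − 1.308997 = -0.125000
ω = Δθ/dt = -0.125000/0.5 = -0.2500
R = −Δy/(cos θ' − cos θ) = -2.0000
v = R·ω = -2.0000·-0.2500 = 0.5000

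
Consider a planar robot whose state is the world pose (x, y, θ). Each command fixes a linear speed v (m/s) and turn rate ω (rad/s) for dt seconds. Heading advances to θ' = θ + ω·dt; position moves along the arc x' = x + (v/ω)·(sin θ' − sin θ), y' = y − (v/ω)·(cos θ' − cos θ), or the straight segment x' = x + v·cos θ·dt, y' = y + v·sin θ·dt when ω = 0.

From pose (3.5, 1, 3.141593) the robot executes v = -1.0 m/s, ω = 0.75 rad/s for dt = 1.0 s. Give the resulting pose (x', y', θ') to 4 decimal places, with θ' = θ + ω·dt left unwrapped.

θ' = 3.1416 + 0.75·1.0 = 3.8916
R = v/ω = -1.0/0.75 = -1.3333
x' = 3.5 + -1.3333·(sin 3.8916 − sin 3.1416) = 4.4089
y' = 1 − -1.3333·(cos 3.8916 − cos 3.1416) = 1.3577

(4.4089, 1.3577, 3.8916)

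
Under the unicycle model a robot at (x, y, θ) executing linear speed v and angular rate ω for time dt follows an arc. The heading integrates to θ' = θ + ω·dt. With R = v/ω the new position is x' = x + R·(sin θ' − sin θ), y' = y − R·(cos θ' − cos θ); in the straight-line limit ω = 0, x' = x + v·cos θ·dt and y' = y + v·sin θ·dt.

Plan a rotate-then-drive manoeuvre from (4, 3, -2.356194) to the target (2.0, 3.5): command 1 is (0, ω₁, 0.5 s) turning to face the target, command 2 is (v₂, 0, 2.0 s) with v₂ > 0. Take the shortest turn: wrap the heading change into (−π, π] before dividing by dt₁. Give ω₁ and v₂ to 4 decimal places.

heading to target = atan2(3.5−3, 2−4) = 2.8966
Δθ = wrap(2.8966 − -2.3562) = -1.0304; ω₁ = Δθ/dt₁ = -2.0608
distance = √((2−4)² + (3.5−3)²) = 2.0616; v₂ = distance/dt₂ = 1.0308

ω₁ = -2.0608, v₂ = 1.0308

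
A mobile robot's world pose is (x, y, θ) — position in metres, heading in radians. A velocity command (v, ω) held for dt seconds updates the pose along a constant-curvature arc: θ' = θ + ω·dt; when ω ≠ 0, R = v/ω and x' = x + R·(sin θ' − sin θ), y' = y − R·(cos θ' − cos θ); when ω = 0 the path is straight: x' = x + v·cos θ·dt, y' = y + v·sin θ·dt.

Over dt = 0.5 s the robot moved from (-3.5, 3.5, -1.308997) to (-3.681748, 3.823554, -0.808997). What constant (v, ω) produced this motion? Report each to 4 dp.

Δθ = -0.808997 − -1.308997 = 0.500000
ω = Δθ/dt = 0.500000/0.5 = 1.0000
R = −Δy/(cos θ' − cos θ) = -0.7500
v = R·ω = -0.7500·1.0000 = -0.7500

v = -0.7500, ω = 1.0000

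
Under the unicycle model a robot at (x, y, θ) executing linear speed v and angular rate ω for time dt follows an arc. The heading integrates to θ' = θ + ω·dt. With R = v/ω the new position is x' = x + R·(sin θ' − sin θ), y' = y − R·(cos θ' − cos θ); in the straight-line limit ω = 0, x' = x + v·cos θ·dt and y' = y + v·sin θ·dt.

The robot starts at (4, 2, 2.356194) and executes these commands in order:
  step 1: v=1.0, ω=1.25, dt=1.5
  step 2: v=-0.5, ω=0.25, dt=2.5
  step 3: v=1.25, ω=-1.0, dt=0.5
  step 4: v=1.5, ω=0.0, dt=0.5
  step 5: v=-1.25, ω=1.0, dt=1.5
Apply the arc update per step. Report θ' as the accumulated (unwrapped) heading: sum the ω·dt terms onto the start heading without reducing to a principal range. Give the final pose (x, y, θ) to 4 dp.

step 1: θ'=4.2312 (R=0.8000) → pose (2.7252, 1.8046, 4.2312)
step 2: θ'=4.8562 (R=-2.0000) → pose (2.9316, 3.0169, 4.8562)
step 3: θ'=4.3562 (R=-1.2500) → pose (2.8661, 2.4019, 4.3562)
step 4: θ'=4.3562 (straight) → pose (2.6045, 1.6989, 4.3562)
step 5: θ'=5.8562 (R=-1.2500) → pose (1.9507, 3.2726, 5.8562)

(1.9507, 3.2726, 5.8562)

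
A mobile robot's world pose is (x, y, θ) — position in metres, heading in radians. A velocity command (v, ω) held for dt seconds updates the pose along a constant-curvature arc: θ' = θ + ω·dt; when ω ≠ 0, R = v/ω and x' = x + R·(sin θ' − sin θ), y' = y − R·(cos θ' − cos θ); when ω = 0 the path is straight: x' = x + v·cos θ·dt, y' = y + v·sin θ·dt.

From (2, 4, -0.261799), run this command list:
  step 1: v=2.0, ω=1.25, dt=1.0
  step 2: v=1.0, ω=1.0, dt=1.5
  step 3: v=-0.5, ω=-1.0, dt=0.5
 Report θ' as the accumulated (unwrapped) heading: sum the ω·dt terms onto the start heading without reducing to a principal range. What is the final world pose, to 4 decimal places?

(3.6761, 5.8151, 1.9882)

step 1: θ'=0.9882 (R=1.6000) → pose (3.7502, 4.6652, 0.9882)
step 2: θ'=2.4882 (R=1.0000) → pose (3.5230, 6.0094, 2.4882)
step 3: θ'=1.9882 (R=0.5000) → pose (3.6761, 5.8151, 1.9882)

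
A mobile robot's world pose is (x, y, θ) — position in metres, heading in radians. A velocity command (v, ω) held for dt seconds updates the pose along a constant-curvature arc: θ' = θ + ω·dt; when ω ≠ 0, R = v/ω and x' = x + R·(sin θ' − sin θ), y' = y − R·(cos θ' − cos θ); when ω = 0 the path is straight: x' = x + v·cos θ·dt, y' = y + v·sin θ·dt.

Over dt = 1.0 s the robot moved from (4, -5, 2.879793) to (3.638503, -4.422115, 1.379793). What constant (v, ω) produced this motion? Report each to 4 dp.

v = 0.7500, ω = -1.5000

Δθ = 1.379793 − 2.879793 = -1.500000
ω = Δθ/dt = -1.500000/1.0 = -1.5000
R = −Δy/(cos θ' − cos θ) = -0.5000
v = R·ω = -0.5000·-1.5000 = 0.7500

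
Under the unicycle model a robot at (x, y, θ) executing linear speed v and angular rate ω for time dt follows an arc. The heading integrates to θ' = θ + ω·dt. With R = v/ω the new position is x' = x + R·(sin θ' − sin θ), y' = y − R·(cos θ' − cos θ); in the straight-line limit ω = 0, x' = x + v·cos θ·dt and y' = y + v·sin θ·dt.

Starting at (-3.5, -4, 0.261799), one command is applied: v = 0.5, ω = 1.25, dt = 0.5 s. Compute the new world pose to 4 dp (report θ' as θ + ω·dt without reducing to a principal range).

θ' = 0.2618 + 1.25·0.5 = 0.8868
R = v/ω = 0.5/1.25 = 0.4000
x' = -3.5 + 0.4000·(sin 0.8868 − sin 0.2618) = -3.2935
y' = -4 − 0.4000·(cos 0.8868 − cos 0.2618) = -3.8664

(-3.2935, -3.8664, 0.8868)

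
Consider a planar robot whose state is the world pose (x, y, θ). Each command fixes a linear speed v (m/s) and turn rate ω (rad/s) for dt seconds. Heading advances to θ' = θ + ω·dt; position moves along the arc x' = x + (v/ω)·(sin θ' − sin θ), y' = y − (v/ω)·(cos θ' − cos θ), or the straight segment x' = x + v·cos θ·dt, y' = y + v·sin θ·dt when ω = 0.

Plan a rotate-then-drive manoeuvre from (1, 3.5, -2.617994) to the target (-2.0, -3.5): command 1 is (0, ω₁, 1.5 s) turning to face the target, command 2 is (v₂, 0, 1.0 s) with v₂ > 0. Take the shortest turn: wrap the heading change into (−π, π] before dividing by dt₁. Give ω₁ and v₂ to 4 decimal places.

ω₁ = 0.4282, v₂ = 7.6158

heading to target = atan2(-3.5−3.5, -2−1) = -1.9757
Δθ = wrap(-1.9757 − -2.6180) = 0.6423; ω₁ = Δθ/dt₁ = 0.4282
distance = √((-2−1)² + (-3.5−3.5)²) = 7.6158; v₂ = distance/dt₂ = 7.6158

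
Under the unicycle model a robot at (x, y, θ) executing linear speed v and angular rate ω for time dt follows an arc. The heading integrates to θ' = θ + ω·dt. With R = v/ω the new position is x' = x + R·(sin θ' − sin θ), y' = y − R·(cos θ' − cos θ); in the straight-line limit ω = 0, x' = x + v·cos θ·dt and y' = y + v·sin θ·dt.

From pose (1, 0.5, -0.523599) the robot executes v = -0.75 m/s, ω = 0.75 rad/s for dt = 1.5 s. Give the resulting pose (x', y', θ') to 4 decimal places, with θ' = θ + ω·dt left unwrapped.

θ' = -0.5236 + 0.75·1.5 = 0.6014
R = v/ω = -0.75/0.75 = -1.0000
x' = 1 + -1.0000·(sin 0.6014 − sin -0.5236) = -0.0658
y' = 0.5 − -1.0000·(cos 0.6014 − cos -0.5236) = 0.4585

(-0.0658, 0.4585, 0.6014)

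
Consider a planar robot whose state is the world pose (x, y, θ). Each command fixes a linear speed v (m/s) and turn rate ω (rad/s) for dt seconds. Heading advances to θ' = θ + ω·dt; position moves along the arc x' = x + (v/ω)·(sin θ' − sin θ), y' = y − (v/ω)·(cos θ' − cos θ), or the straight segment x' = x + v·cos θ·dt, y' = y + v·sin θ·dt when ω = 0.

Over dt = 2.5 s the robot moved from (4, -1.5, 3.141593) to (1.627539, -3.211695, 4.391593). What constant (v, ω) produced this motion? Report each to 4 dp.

v = 1.2500, ω = 0.5000

Δθ = 4.391593 − 3.141593 = 1.250000
ω = Δθ/dt = 1.250000/2.5 = 0.5000
R = Δx/(sin θ' − sin θ) = 2.5000
v = R·ω = 2.5000·0.5000 = 1.2500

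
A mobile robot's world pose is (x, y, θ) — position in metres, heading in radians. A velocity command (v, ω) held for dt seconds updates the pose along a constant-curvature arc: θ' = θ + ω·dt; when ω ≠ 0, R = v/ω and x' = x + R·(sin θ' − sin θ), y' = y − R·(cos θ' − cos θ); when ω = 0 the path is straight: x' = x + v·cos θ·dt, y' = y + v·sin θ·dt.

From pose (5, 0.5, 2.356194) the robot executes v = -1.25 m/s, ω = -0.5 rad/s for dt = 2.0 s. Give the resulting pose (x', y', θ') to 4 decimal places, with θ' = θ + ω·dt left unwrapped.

(5.6749, -1.8002, 1.3562)

θ' = 2.3562 + -0.5·2.0 = 1.3562
R = v/ω = -1.25/-0.5 = 2.5000
x' = 5 + 2.5000·(sin 1.3562 − sin 2.3562) = 5.6749
y' = 0.5 − 2.5000·(cos 1.3562 − cos 2.3562) = -1.8002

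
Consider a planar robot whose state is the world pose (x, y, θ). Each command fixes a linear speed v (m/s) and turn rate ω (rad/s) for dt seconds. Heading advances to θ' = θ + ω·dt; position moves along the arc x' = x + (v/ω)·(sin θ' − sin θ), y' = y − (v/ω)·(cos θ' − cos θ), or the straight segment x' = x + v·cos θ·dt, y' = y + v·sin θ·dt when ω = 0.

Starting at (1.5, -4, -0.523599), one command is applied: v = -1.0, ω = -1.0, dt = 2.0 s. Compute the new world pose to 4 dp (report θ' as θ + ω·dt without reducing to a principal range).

θ' = -0.5236 + -1.0·2.0 = -2.5236
R = v/ω = -1.0/-1.0 = 1.0000
x' = 1.5 + 1.0000·(sin -2.5236 − sin -0.5236) = 1.4206
y' = -4 − 1.0000·(cos -2.5236 − cos -0.5236) = -2.3189

(1.4206, -2.3189, -2.5236)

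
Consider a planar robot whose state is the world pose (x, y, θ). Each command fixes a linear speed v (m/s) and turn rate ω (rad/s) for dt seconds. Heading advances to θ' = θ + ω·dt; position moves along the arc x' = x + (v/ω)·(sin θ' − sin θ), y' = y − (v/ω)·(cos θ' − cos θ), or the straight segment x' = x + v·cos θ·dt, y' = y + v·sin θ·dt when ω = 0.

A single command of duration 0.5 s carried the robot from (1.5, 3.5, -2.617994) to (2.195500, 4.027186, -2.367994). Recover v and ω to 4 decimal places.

Δθ = -2.367994 − -2.617994 = 0.250000
ω = Δθ/dt = 0.250000/0.5 = 0.5000
R = Δx/(sin θ' − sin θ) = -3.5000
v = R·ω = -3.5000·0.5000 = -1.7500

v = -1.7500, ω = 0.5000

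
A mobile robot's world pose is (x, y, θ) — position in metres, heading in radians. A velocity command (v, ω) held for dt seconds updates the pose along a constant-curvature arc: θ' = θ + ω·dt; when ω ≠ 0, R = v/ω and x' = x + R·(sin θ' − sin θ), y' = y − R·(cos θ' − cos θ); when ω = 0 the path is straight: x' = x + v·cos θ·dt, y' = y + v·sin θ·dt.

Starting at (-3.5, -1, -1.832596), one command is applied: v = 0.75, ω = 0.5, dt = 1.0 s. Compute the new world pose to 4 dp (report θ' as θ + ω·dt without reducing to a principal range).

θ' = -1.8326 + 0.5·1.0 = -1.3326
R = v/ω = 0.75/0.5 = 1.5000
x' = -3.5 + 1.5000·(sin -1.3326 − sin -1.8326) = -3.5088
y' = -1 − 1.5000·(cos -1.3326 − cos -1.8326) = -1.7422

(-3.5088, -1.7422, -1.3326)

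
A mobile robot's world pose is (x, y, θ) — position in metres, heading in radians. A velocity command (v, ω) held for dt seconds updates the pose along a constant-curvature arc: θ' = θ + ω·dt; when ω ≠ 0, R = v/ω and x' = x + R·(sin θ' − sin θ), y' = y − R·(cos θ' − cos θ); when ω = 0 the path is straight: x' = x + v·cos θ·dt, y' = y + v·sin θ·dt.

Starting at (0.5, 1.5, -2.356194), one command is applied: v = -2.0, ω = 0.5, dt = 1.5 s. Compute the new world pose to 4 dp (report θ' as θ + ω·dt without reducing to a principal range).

(1.6691, 4.1869, -1.6062)

θ' = -2.3562 + 0.5·1.5 = -1.6062
R = v/ω = -2.0/0.5 = -4.0000
x' = 0.5 + -4.0000·(sin -1.6062 − sin -2.3562) = 1.6691
y' = 1.5 − -4.0000·(cos -1.6062 − cos -2.3562) = 4.1869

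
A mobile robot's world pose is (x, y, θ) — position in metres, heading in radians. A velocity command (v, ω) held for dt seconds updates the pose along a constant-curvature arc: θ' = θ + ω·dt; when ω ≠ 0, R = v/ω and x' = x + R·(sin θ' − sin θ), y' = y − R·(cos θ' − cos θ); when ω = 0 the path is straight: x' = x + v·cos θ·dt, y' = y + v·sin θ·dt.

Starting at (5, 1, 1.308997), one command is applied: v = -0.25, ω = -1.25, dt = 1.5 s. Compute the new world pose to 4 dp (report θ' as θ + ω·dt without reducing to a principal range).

(4.6996, 0.8830, -0.5660)

θ' = 1.3090 + -1.25·1.5 = -0.5660
R = v/ω = -0.25/-1.25 = 0.2000
x' = 5 + 0.2000·(sin -0.5660 − sin 1.3090) = 4.6996
y' = 1 − 0.2000·(cos -0.5660 − cos 1.3090) = 0.8830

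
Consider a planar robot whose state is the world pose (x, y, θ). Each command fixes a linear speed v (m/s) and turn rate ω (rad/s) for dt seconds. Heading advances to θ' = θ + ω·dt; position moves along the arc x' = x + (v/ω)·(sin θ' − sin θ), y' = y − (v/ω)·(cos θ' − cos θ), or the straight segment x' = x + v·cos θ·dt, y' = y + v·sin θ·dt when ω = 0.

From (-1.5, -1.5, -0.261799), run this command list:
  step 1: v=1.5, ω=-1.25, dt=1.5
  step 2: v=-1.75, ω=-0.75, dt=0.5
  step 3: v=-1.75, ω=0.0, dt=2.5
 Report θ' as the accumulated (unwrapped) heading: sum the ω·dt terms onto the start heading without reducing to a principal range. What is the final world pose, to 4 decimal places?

step 1: θ'=-2.1368 (R=-1.2000) → pose (-0.7977, -3.3026, -2.1368)
step 2: θ'=-2.5118 (R=2.3333) → pose (-0.2025, -2.6682, -2.5118)
step 3: θ'=-2.5118 (straight) → pose (3.3331, -0.0914, -2.5118)

(3.3331, -0.0914, -2.5118)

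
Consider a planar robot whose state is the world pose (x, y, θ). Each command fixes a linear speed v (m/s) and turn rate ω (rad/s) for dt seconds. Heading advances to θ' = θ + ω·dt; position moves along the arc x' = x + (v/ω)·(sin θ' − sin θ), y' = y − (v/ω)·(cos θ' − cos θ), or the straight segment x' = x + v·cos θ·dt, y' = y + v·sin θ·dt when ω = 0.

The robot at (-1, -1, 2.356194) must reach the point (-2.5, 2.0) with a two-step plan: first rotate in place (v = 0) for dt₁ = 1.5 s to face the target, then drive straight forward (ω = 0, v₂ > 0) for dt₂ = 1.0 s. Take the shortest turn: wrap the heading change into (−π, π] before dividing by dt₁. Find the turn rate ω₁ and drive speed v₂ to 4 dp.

ω₁ = -0.2145, v₂ = 3.3541

heading to target = atan2(2−-1, -2.5−-1) = 2.0344
Δθ = wrap(2.0344 − 2.3562) = -0.3218; ω₁ = Δθ/dt₁ = -0.2145
distance = √((-2.5−-1)² + (2−-1)²) = 3.3541; v₂ = distance/dt₂ = 3.3541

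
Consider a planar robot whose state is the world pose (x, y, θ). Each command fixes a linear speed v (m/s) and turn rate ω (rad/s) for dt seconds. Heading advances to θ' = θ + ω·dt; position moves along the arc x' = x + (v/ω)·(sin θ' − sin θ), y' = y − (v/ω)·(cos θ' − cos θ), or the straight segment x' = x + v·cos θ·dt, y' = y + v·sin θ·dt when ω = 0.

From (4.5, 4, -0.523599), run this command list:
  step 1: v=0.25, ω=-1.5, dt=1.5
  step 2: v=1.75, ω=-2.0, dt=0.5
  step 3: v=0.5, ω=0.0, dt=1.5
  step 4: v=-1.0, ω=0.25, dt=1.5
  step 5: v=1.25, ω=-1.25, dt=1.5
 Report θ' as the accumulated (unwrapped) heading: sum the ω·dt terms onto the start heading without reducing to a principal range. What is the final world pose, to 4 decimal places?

step 1: θ'=-2.7736 (R=-0.1667) → pose (4.4766, 3.7002, -2.7736)
step 2: θ'=-3.7736 (R=-0.8750) → pose (3.6449, 3.8106, -3.7736)
step 3: θ'=-3.7736 (straight) → pose (3.0398, 4.2537, -3.7736)
step 4: θ'=-3.3986 (R=-4.0000) → pose (4.3861, 3.6124, -3.3986)
step 5: θ'=-5.2736 (R=-1.0000) → pose (3.7937, 5.1118, -5.2736)

(3.7937, 5.1118, -5.2736)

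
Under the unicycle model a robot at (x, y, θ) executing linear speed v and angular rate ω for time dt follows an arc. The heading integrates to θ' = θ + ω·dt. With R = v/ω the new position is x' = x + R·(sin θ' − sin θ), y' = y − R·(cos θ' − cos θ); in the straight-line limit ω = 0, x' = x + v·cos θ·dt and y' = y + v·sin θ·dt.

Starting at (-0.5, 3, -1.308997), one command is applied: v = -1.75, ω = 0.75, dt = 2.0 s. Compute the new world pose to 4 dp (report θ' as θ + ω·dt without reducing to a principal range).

θ' = -1.3090 + 0.75·2.0 = 0.1910
R = v/ω = -1.75/0.75 = -2.3333
x' = -0.5 + -2.3333·(sin 0.1910 − sin -1.3090) = -3.1968
y' = 3 − -2.3333·(cos 0.1910 − cos -1.3090) = 4.6870

(-3.1968, 4.6870, 0.1910)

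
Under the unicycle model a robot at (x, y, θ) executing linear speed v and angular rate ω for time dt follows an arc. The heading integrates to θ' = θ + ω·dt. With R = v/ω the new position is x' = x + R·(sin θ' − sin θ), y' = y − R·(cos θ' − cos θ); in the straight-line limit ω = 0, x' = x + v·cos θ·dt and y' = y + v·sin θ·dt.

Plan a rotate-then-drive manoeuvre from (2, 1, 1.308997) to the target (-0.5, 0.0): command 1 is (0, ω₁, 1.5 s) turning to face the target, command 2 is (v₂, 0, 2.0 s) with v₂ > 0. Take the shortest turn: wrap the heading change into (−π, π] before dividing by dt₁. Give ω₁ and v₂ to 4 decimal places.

ω₁ = 1.4754, v₂ = 1.3463

heading to target = atan2(0−1, -0.5−2) = -2.7611
Δθ = wrap(-2.7611 − 1.3090) = 2.2131; ω₁ = Δθ/dt₁ = 1.4754
distance = √((-0.5−2)² + (0−1)²) = 2.6926; v₂ = distance/dt₂ = 1.3463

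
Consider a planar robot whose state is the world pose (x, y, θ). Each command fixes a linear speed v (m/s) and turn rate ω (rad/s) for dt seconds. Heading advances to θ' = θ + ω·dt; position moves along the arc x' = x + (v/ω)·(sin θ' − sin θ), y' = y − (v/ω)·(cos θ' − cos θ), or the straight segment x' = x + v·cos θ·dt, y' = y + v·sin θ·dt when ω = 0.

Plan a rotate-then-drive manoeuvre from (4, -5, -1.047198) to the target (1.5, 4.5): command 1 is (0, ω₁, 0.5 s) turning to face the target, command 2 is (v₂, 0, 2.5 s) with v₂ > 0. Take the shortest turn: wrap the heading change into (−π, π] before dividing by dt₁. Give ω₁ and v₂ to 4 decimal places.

heading to target = atan2(4.5−-5, 1.5−4) = 1.8281
Δθ = wrap(1.8281 − -1.0472) = 2.8753; ω₁ = Δθ/dt₁ = 5.7506
distance = √((1.5−4)² + (4.5−-5)²) = 9.8234; v₂ = distance/dt₂ = 3.9294

ω₁ = 5.7506, v₂ = 3.9294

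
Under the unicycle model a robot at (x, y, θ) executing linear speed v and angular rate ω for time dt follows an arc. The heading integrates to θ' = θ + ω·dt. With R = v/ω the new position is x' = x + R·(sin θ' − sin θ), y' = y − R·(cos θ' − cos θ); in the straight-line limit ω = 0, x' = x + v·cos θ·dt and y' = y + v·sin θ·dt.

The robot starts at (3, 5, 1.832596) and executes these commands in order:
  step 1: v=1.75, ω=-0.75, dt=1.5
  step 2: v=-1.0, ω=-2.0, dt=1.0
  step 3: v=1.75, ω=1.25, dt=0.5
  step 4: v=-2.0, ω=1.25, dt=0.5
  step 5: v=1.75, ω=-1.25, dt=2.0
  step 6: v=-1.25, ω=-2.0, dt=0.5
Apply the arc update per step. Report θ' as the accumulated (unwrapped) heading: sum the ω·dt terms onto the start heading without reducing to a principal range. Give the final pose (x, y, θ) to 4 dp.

(3.8150, 4.7511, -3.5424)

step 1: θ'=0.7076 (R=-2.3333) → pose (3.7371, 7.3771, 0.7076)
step 2: θ'=-1.2924 (R=0.5000) → pose (2.9314, 7.6196, -1.2924)
step 3: θ'=-0.6674 (R=1.4000) → pose (3.4110, 6.9048, -0.6674)
step 4: θ'=-0.0424 (R=-1.6000) → pose (2.4885, 7.2466, -0.0424)
step 5: θ'=-2.5424 (R=-1.4000) → pose (3.2187, 4.6918, -2.5424)
step 6: θ'=-3.5424 (R=0.6250) → pose (3.8150, 4.7511, -3.5424)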